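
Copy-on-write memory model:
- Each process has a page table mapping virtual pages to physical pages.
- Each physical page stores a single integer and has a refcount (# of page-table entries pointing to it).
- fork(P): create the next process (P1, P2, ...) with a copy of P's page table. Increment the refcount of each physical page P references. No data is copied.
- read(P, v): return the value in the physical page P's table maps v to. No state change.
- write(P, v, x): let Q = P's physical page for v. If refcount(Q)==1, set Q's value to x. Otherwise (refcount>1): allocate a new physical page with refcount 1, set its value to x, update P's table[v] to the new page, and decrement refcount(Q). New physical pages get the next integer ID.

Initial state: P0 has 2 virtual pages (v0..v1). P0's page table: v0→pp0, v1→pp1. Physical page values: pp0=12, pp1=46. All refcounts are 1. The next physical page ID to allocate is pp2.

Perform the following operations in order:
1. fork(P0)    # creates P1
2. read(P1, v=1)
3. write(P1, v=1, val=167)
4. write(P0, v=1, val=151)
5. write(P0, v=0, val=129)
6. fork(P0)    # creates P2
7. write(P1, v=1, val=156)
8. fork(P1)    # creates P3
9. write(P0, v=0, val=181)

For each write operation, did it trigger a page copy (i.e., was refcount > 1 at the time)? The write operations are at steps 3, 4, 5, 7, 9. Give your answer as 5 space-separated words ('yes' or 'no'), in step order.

Op 1: fork(P0) -> P1. 2 ppages; refcounts: pp0:2 pp1:2
Op 2: read(P1, v1) -> 46. No state change.
Op 3: write(P1, v1, 167). refcount(pp1)=2>1 -> COPY to pp2. 3 ppages; refcounts: pp0:2 pp1:1 pp2:1
Op 4: write(P0, v1, 151). refcount(pp1)=1 -> write in place. 3 ppages; refcounts: pp0:2 pp1:1 pp2:1
Op 5: write(P0, v0, 129). refcount(pp0)=2>1 -> COPY to pp3. 4 ppages; refcounts: pp0:1 pp1:1 pp2:1 pp3:1
Op 6: fork(P0) -> P2. 4 ppages; refcounts: pp0:1 pp1:2 pp2:1 pp3:2
Op 7: write(P1, v1, 156). refcount(pp2)=1 -> write in place. 4 ppages; refcounts: pp0:1 pp1:2 pp2:1 pp3:2
Op 8: fork(P1) -> P3. 4 ppages; refcounts: pp0:2 pp1:2 pp2:2 pp3:2
Op 9: write(P0, v0, 181). refcount(pp3)=2>1 -> COPY to pp4. 5 ppages; refcounts: pp0:2 pp1:2 pp2:2 pp3:1 pp4:1

yes no yes no yes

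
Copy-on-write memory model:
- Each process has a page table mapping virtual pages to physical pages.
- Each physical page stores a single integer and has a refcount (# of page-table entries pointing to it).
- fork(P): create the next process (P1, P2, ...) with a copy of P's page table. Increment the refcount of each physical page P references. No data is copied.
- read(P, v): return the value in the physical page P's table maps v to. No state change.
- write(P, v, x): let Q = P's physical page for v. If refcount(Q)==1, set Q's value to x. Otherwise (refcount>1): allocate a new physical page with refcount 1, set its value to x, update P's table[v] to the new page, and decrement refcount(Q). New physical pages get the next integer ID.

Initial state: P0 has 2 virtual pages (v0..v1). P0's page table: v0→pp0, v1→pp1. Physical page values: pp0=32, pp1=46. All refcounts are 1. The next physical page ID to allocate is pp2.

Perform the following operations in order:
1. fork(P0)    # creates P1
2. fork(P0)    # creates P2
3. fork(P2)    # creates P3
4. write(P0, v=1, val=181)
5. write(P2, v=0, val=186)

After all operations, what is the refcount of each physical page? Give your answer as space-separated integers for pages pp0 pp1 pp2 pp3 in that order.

Op 1: fork(P0) -> P1. 2 ppages; refcounts: pp0:2 pp1:2
Op 2: fork(P0) -> P2. 2 ppages; refcounts: pp0:3 pp1:3
Op 3: fork(P2) -> P3. 2 ppages; refcounts: pp0:4 pp1:4
Op 4: write(P0, v1, 181). refcount(pp1)=4>1 -> COPY to pp2. 3 ppages; refcounts: pp0:4 pp1:3 pp2:1
Op 5: write(P2, v0, 186). refcount(pp0)=4>1 -> COPY to pp3. 4 ppages; refcounts: pp0:3 pp1:3 pp2:1 pp3:1

Answer: 3 3 1 1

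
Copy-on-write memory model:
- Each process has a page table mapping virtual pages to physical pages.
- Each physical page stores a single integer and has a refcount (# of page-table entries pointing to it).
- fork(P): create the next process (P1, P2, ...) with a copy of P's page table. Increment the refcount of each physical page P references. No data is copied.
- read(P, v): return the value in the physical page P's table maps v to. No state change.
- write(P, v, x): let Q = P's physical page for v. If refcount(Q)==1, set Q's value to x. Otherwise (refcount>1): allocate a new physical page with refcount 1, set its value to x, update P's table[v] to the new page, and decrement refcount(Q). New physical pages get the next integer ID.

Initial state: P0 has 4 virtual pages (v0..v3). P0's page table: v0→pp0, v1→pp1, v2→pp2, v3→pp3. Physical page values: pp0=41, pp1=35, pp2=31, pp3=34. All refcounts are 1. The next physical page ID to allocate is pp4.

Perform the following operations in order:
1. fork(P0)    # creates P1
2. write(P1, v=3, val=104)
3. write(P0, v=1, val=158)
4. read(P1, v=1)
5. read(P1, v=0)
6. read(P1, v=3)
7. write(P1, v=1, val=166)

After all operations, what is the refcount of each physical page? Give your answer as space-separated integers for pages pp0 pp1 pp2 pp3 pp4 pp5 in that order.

Answer: 2 1 2 1 1 1

Derivation:
Op 1: fork(P0) -> P1. 4 ppages; refcounts: pp0:2 pp1:2 pp2:2 pp3:2
Op 2: write(P1, v3, 104). refcount(pp3)=2>1 -> COPY to pp4. 5 ppages; refcounts: pp0:2 pp1:2 pp2:2 pp3:1 pp4:1
Op 3: write(P0, v1, 158). refcount(pp1)=2>1 -> COPY to pp5. 6 ppages; refcounts: pp0:2 pp1:1 pp2:2 pp3:1 pp4:1 pp5:1
Op 4: read(P1, v1) -> 35. No state change.
Op 5: read(P1, v0) -> 41. No state change.
Op 6: read(P1, v3) -> 104. No state change.
Op 7: write(P1, v1, 166). refcount(pp1)=1 -> write in place. 6 ppages; refcounts: pp0:2 pp1:1 pp2:2 pp3:1 pp4:1 pp5:1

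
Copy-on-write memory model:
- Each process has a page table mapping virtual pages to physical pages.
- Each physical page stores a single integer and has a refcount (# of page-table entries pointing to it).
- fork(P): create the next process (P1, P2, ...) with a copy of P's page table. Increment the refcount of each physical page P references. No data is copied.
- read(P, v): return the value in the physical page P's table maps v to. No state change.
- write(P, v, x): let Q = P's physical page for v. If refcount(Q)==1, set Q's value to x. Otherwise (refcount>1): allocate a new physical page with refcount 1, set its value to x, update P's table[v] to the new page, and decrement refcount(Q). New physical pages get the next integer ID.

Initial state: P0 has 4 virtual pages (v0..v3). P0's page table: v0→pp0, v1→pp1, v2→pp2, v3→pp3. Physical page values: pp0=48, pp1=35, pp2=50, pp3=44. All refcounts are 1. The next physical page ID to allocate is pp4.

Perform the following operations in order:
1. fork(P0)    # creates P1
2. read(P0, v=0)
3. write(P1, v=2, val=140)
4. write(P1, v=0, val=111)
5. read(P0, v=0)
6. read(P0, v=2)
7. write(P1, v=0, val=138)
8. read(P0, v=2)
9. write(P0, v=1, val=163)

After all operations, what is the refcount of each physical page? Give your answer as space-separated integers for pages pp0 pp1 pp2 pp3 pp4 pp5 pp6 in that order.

Answer: 1 1 1 2 1 1 1

Derivation:
Op 1: fork(P0) -> P1. 4 ppages; refcounts: pp0:2 pp1:2 pp2:2 pp3:2
Op 2: read(P0, v0) -> 48. No state change.
Op 3: write(P1, v2, 140). refcount(pp2)=2>1 -> COPY to pp4. 5 ppages; refcounts: pp0:2 pp1:2 pp2:1 pp3:2 pp4:1
Op 4: write(P1, v0, 111). refcount(pp0)=2>1 -> COPY to pp5. 6 ppages; refcounts: pp0:1 pp1:2 pp2:1 pp3:2 pp4:1 pp5:1
Op 5: read(P0, v0) -> 48. No state change.
Op 6: read(P0, v2) -> 50. No state change.
Op 7: write(P1, v0, 138). refcount(pp5)=1 -> write in place. 6 ppages; refcounts: pp0:1 pp1:2 pp2:1 pp3:2 pp4:1 pp5:1
Op 8: read(P0, v2) -> 50. No state change.
Op 9: write(P0, v1, 163). refcount(pp1)=2>1 -> COPY to pp6. 7 ppages; refcounts: pp0:1 pp1:1 pp2:1 pp3:2 pp4:1 pp5:1 pp6:1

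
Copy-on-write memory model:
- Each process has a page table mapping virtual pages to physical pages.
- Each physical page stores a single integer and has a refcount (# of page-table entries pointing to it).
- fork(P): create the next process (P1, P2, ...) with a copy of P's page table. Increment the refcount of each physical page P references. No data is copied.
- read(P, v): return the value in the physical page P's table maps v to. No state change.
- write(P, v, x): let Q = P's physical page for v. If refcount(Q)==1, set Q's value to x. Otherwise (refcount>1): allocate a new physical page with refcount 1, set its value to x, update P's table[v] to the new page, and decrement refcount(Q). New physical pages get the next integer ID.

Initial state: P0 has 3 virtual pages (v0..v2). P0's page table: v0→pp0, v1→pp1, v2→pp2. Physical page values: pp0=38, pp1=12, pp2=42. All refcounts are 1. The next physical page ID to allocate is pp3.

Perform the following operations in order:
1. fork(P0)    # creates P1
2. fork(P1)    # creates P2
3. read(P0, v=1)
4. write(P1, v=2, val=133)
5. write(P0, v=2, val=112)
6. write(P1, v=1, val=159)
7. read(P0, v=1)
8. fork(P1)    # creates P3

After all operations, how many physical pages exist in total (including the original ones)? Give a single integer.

Op 1: fork(P0) -> P1. 3 ppages; refcounts: pp0:2 pp1:2 pp2:2
Op 2: fork(P1) -> P2. 3 ppages; refcounts: pp0:3 pp1:3 pp2:3
Op 3: read(P0, v1) -> 12. No state change.
Op 4: write(P1, v2, 133). refcount(pp2)=3>1 -> COPY to pp3. 4 ppages; refcounts: pp0:3 pp1:3 pp2:2 pp3:1
Op 5: write(P0, v2, 112). refcount(pp2)=2>1 -> COPY to pp4. 5 ppages; refcounts: pp0:3 pp1:3 pp2:1 pp3:1 pp4:1
Op 6: write(P1, v1, 159). refcount(pp1)=3>1 -> COPY to pp5. 6 ppages; refcounts: pp0:3 pp1:2 pp2:1 pp3:1 pp4:1 pp5:1
Op 7: read(P0, v1) -> 12. No state change.
Op 8: fork(P1) -> P3. 6 ppages; refcounts: pp0:4 pp1:2 pp2:1 pp3:2 pp4:1 pp5:2

Answer: 6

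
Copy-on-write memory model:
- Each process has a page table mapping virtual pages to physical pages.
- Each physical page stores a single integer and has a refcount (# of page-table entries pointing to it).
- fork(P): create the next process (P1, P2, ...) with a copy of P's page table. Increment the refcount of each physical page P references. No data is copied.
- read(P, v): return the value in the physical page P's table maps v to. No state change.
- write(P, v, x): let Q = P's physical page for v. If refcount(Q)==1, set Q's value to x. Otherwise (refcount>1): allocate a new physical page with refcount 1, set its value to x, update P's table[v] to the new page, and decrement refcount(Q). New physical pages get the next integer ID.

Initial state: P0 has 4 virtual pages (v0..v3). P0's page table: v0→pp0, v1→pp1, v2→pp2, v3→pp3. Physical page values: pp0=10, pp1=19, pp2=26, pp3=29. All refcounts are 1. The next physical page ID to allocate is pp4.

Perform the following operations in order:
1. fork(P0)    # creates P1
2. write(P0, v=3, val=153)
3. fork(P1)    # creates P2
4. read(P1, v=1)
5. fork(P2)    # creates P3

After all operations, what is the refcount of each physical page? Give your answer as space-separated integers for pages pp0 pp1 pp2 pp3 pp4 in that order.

Answer: 4 4 4 3 1

Derivation:
Op 1: fork(P0) -> P1. 4 ppages; refcounts: pp0:2 pp1:2 pp2:2 pp3:2
Op 2: write(P0, v3, 153). refcount(pp3)=2>1 -> COPY to pp4. 5 ppages; refcounts: pp0:2 pp1:2 pp2:2 pp3:1 pp4:1
Op 3: fork(P1) -> P2. 5 ppages; refcounts: pp0:3 pp1:3 pp2:3 pp3:2 pp4:1
Op 4: read(P1, v1) -> 19. No state change.
Op 5: fork(P2) -> P3. 5 ppages; refcounts: pp0:4 pp1:4 pp2:4 pp3:3 pp4:1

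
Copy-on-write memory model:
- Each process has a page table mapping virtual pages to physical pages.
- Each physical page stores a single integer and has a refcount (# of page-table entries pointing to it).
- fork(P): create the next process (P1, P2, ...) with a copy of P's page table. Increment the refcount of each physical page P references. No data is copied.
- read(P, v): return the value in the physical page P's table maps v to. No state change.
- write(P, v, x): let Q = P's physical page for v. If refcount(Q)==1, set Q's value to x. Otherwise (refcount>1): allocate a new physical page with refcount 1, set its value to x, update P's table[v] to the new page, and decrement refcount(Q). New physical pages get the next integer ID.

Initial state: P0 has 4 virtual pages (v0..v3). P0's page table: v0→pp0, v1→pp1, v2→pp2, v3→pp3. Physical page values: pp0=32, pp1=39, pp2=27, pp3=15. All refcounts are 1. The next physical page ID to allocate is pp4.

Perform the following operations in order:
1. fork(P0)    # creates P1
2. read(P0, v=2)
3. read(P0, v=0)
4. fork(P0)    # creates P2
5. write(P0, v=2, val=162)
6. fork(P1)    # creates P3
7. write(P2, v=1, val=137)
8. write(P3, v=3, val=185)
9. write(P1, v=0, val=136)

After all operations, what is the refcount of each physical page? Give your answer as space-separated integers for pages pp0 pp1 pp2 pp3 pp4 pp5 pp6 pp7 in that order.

Answer: 3 3 3 3 1 1 1 1

Derivation:
Op 1: fork(P0) -> P1. 4 ppages; refcounts: pp0:2 pp1:2 pp2:2 pp3:2
Op 2: read(P0, v2) -> 27. No state change.
Op 3: read(P0, v0) -> 32. No state change.
Op 4: fork(P0) -> P2. 4 ppages; refcounts: pp0:3 pp1:3 pp2:3 pp3:3
Op 5: write(P0, v2, 162). refcount(pp2)=3>1 -> COPY to pp4. 5 ppages; refcounts: pp0:3 pp1:3 pp2:2 pp3:3 pp4:1
Op 6: fork(P1) -> P3. 5 ppages; refcounts: pp0:4 pp1:4 pp2:3 pp3:4 pp4:1
Op 7: write(P2, v1, 137). refcount(pp1)=4>1 -> COPY to pp5. 6 ppages; refcounts: pp0:4 pp1:3 pp2:3 pp3:4 pp4:1 pp5:1
Op 8: write(P3, v3, 185). refcount(pp3)=4>1 -> COPY to pp6. 7 ppages; refcounts: pp0:4 pp1:3 pp2:3 pp3:3 pp4:1 pp5:1 pp6:1
Op 9: write(P1, v0, 136). refcount(pp0)=4>1 -> COPY to pp7. 8 ppages; refcounts: pp0:3 pp1:3 pp2:3 pp3:3 pp4:1 pp5:1 pp6:1 pp7:1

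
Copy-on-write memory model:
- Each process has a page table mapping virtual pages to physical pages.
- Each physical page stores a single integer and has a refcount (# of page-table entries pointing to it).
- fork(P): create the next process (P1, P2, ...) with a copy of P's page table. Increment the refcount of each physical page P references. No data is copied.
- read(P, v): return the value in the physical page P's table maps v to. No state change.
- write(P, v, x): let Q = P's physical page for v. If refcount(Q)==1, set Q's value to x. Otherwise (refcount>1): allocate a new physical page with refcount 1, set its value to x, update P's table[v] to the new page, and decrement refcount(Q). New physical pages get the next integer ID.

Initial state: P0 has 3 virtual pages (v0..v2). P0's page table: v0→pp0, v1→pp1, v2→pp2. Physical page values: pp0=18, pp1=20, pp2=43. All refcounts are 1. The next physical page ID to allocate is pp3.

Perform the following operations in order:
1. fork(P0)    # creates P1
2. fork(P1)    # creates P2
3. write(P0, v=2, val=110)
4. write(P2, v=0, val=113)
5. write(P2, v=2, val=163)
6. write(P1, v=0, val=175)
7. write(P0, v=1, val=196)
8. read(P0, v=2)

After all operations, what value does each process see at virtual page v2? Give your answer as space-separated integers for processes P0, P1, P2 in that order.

Op 1: fork(P0) -> P1. 3 ppages; refcounts: pp0:2 pp1:2 pp2:2
Op 2: fork(P1) -> P2. 3 ppages; refcounts: pp0:3 pp1:3 pp2:3
Op 3: write(P0, v2, 110). refcount(pp2)=3>1 -> COPY to pp3. 4 ppages; refcounts: pp0:3 pp1:3 pp2:2 pp3:1
Op 4: write(P2, v0, 113). refcount(pp0)=3>1 -> COPY to pp4. 5 ppages; refcounts: pp0:2 pp1:3 pp2:2 pp3:1 pp4:1
Op 5: write(P2, v2, 163). refcount(pp2)=2>1 -> COPY to pp5. 6 ppages; refcounts: pp0:2 pp1:3 pp2:1 pp3:1 pp4:1 pp5:1
Op 6: write(P1, v0, 175). refcount(pp0)=2>1 -> COPY to pp6. 7 ppages; refcounts: pp0:1 pp1:3 pp2:1 pp3:1 pp4:1 pp5:1 pp6:1
Op 7: write(P0, v1, 196). refcount(pp1)=3>1 -> COPY to pp7. 8 ppages; refcounts: pp0:1 pp1:2 pp2:1 pp3:1 pp4:1 pp5:1 pp6:1 pp7:1
Op 8: read(P0, v2) -> 110. No state change.
P0: v2 -> pp3 = 110
P1: v2 -> pp2 = 43
P2: v2 -> pp5 = 163

Answer: 110 43 163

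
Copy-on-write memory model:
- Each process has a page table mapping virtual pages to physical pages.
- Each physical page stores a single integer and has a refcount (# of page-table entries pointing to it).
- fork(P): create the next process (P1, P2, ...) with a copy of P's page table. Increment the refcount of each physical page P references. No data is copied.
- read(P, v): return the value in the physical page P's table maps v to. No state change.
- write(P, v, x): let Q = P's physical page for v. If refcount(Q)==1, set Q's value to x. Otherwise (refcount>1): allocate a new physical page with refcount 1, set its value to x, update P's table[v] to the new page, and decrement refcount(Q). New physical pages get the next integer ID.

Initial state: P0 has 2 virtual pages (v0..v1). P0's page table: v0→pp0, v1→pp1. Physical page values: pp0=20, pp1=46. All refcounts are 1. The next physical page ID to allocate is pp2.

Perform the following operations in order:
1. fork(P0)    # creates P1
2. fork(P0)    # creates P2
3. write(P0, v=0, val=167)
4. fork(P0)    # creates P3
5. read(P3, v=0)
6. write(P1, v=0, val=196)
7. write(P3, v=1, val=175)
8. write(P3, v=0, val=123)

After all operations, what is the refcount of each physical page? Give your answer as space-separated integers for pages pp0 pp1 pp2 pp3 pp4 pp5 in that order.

Op 1: fork(P0) -> P1. 2 ppages; refcounts: pp0:2 pp1:2
Op 2: fork(P0) -> P2. 2 ppages; refcounts: pp0:3 pp1:3
Op 3: write(P0, v0, 167). refcount(pp0)=3>1 -> COPY to pp2. 3 ppages; refcounts: pp0:2 pp1:3 pp2:1
Op 4: fork(P0) -> P3. 3 ppages; refcounts: pp0:2 pp1:4 pp2:2
Op 5: read(P3, v0) -> 167. No state change.
Op 6: write(P1, v0, 196). refcount(pp0)=2>1 -> COPY to pp3. 4 ppages; refcounts: pp0:1 pp1:4 pp2:2 pp3:1
Op 7: write(P3, v1, 175). refcount(pp1)=4>1 -> COPY to pp4. 5 ppages; refcounts: pp0:1 pp1:3 pp2:2 pp3:1 pp4:1
Op 8: write(P3, v0, 123). refcount(pp2)=2>1 -> COPY to pp5. 6 ppages; refcounts: pp0:1 pp1:3 pp2:1 pp3:1 pp4:1 pp5:1

Answer: 1 3 1 1 1 1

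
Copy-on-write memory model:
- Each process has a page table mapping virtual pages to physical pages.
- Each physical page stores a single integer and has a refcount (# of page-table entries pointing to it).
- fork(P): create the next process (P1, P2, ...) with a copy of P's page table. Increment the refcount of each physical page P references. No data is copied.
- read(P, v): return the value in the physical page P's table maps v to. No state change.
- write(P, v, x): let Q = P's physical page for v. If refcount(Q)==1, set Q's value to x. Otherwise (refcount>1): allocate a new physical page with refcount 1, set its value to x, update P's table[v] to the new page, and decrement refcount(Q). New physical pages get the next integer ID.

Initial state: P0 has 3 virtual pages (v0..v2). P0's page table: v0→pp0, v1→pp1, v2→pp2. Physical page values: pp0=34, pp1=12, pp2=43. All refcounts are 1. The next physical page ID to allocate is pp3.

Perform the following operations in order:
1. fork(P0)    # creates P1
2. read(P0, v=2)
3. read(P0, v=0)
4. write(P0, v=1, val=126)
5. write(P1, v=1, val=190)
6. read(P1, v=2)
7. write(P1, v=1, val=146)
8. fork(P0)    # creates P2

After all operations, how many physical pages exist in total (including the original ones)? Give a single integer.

Answer: 4

Derivation:
Op 1: fork(P0) -> P1. 3 ppages; refcounts: pp0:2 pp1:2 pp2:2
Op 2: read(P0, v2) -> 43. No state change.
Op 3: read(P0, v0) -> 34. No state change.
Op 4: write(P0, v1, 126). refcount(pp1)=2>1 -> COPY to pp3. 4 ppages; refcounts: pp0:2 pp1:1 pp2:2 pp3:1
Op 5: write(P1, v1, 190). refcount(pp1)=1 -> write in place. 4 ppages; refcounts: pp0:2 pp1:1 pp2:2 pp3:1
Op 6: read(P1, v2) -> 43. No state change.
Op 7: write(P1, v1, 146). refcount(pp1)=1 -> write in place. 4 ppages; refcounts: pp0:2 pp1:1 pp2:2 pp3:1
Op 8: fork(P0) -> P2. 4 ppages; refcounts: pp0:3 pp1:1 pp2:3 pp3:2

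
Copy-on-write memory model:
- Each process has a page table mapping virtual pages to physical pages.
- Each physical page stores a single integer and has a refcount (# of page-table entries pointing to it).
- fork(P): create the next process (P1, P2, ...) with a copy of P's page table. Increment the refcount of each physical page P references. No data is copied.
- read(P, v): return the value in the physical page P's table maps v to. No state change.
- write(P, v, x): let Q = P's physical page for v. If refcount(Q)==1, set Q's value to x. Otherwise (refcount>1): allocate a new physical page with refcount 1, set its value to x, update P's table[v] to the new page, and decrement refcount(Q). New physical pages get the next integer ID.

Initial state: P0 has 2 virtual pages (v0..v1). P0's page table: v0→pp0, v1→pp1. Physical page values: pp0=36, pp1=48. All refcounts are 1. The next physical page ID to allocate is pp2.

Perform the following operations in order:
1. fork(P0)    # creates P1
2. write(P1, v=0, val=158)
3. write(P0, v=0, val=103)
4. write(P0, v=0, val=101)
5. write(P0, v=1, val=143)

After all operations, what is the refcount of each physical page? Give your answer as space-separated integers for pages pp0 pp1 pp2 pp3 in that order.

Answer: 1 1 1 1

Derivation:
Op 1: fork(P0) -> P1. 2 ppages; refcounts: pp0:2 pp1:2
Op 2: write(P1, v0, 158). refcount(pp0)=2>1 -> COPY to pp2. 3 ppages; refcounts: pp0:1 pp1:2 pp2:1
Op 3: write(P0, v0, 103). refcount(pp0)=1 -> write in place. 3 ppages; refcounts: pp0:1 pp1:2 pp2:1
Op 4: write(P0, v0, 101). refcount(pp0)=1 -> write in place. 3 ppages; refcounts: pp0:1 pp1:2 pp2:1
Op 5: write(P0, v1, 143). refcount(pp1)=2>1 -> COPY to pp3. 4 ppages; refcounts: pp0:1 pp1:1 pp2:1 pp3:1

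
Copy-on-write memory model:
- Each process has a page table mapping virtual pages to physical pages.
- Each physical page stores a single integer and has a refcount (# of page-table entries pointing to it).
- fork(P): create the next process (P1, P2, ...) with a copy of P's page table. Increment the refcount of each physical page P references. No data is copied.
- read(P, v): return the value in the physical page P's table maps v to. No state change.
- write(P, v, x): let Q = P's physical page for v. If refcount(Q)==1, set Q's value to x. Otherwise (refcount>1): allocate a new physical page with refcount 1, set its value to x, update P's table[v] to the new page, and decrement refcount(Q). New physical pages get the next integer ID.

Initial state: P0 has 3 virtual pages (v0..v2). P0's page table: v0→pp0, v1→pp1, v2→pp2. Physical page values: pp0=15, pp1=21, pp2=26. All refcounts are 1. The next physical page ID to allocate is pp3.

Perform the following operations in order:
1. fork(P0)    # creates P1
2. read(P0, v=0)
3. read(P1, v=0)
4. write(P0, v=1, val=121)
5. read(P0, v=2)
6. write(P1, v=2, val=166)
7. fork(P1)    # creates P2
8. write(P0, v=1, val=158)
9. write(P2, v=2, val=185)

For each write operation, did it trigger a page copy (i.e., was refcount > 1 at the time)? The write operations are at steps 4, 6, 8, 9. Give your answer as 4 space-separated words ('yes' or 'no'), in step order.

Op 1: fork(P0) -> P1. 3 ppages; refcounts: pp0:2 pp1:2 pp2:2
Op 2: read(P0, v0) -> 15. No state change.
Op 3: read(P1, v0) -> 15. No state change.
Op 4: write(P0, v1, 121). refcount(pp1)=2>1 -> COPY to pp3. 4 ppages; refcounts: pp0:2 pp1:1 pp2:2 pp3:1
Op 5: read(P0, v2) -> 26. No state change.
Op 6: write(P1, v2, 166). refcount(pp2)=2>1 -> COPY to pp4. 5 ppages; refcounts: pp0:2 pp1:1 pp2:1 pp3:1 pp4:1
Op 7: fork(P1) -> P2. 5 ppages; refcounts: pp0:3 pp1:2 pp2:1 pp3:1 pp4:2
Op 8: write(P0, v1, 158). refcount(pp3)=1 -> write in place. 5 ppages; refcounts: pp0:3 pp1:2 pp2:1 pp3:1 pp4:2
Op 9: write(P2, v2, 185). refcount(pp4)=2>1 -> COPY to pp5. 6 ppages; refcounts: pp0:3 pp1:2 pp2:1 pp3:1 pp4:1 pp5:1

yes yes no yes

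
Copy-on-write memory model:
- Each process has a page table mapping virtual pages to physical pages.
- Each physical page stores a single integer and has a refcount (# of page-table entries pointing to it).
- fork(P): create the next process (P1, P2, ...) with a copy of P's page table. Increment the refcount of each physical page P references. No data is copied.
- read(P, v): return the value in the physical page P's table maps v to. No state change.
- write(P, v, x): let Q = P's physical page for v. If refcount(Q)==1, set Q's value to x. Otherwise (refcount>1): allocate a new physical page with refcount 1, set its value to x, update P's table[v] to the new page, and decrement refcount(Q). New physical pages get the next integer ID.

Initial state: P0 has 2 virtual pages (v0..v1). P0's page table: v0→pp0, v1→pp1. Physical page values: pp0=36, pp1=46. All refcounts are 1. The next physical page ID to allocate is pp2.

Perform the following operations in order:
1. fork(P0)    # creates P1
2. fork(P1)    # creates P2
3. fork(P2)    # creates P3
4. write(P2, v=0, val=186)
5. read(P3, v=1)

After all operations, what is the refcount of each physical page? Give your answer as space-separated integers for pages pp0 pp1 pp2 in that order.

Op 1: fork(P0) -> P1. 2 ppages; refcounts: pp0:2 pp1:2
Op 2: fork(P1) -> P2. 2 ppages; refcounts: pp0:3 pp1:3
Op 3: fork(P2) -> P3. 2 ppages; refcounts: pp0:4 pp1:4
Op 4: write(P2, v0, 186). refcount(pp0)=4>1 -> COPY to pp2. 3 ppages; refcounts: pp0:3 pp1:4 pp2:1
Op 5: read(P3, v1) -> 46. No state change.

Answer: 3 4 1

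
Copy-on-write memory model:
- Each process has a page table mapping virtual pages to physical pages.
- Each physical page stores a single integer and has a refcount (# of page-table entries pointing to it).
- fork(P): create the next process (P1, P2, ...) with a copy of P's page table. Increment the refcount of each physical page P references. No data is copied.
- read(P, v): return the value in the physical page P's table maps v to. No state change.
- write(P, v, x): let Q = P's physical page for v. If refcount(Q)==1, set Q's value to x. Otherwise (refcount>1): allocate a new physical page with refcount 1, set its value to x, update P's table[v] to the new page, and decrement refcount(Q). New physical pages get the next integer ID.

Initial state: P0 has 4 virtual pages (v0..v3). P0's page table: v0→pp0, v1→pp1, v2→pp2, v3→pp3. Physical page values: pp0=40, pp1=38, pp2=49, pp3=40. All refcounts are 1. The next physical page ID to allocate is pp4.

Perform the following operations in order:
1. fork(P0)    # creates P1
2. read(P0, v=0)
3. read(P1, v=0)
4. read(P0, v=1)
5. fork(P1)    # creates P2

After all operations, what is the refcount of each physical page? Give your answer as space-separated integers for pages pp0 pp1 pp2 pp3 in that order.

Op 1: fork(P0) -> P1. 4 ppages; refcounts: pp0:2 pp1:2 pp2:2 pp3:2
Op 2: read(P0, v0) -> 40. No state change.
Op 3: read(P1, v0) -> 40. No state change.
Op 4: read(P0, v1) -> 38. No state change.
Op 5: fork(P1) -> P2. 4 ppages; refcounts: pp0:3 pp1:3 pp2:3 pp3:3

Answer: 3 3 3 3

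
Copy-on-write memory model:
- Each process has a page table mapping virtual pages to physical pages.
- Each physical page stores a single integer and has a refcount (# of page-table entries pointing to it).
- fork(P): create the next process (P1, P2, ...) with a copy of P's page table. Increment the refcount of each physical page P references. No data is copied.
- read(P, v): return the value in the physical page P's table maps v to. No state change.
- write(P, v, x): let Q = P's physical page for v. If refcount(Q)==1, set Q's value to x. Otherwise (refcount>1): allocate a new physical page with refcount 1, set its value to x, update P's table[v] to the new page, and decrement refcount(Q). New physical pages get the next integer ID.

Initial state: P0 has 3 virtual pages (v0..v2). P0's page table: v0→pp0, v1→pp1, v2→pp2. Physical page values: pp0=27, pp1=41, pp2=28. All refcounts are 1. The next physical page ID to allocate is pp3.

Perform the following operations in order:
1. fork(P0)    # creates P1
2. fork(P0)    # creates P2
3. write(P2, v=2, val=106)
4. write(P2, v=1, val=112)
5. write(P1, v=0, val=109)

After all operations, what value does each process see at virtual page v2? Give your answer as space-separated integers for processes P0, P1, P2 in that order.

Op 1: fork(P0) -> P1. 3 ppages; refcounts: pp0:2 pp1:2 pp2:2
Op 2: fork(P0) -> P2. 3 ppages; refcounts: pp0:3 pp1:3 pp2:3
Op 3: write(P2, v2, 106). refcount(pp2)=3>1 -> COPY to pp3. 4 ppages; refcounts: pp0:3 pp1:3 pp2:2 pp3:1
Op 4: write(P2, v1, 112). refcount(pp1)=3>1 -> COPY to pp4. 5 ppages; refcounts: pp0:3 pp1:2 pp2:2 pp3:1 pp4:1
Op 5: write(P1, v0, 109). refcount(pp0)=3>1 -> COPY to pp5. 6 ppages; refcounts: pp0:2 pp1:2 pp2:2 pp3:1 pp4:1 pp5:1
P0: v2 -> pp2 = 28
P1: v2 -> pp2 = 28
P2: v2 -> pp3 = 106

Answer: 28 28 106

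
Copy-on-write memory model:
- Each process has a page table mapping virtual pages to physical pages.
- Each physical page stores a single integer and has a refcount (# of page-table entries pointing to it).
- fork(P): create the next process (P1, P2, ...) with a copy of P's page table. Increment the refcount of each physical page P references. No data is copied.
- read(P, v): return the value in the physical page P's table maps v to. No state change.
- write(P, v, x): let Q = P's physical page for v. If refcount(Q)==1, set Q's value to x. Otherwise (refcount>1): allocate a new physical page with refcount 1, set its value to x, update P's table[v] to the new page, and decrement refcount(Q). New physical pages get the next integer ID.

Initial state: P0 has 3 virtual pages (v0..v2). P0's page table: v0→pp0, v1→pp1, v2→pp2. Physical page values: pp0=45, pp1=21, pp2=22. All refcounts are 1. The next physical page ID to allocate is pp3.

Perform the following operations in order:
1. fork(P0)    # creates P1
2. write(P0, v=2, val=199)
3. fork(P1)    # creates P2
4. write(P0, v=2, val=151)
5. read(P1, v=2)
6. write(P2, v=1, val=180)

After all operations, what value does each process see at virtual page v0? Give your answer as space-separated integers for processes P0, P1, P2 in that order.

Answer: 45 45 45

Derivation:
Op 1: fork(P0) -> P1. 3 ppages; refcounts: pp0:2 pp1:2 pp2:2
Op 2: write(P0, v2, 199). refcount(pp2)=2>1 -> COPY to pp3. 4 ppages; refcounts: pp0:2 pp1:2 pp2:1 pp3:1
Op 3: fork(P1) -> P2. 4 ppages; refcounts: pp0:3 pp1:3 pp2:2 pp3:1
Op 4: write(P0, v2, 151). refcount(pp3)=1 -> write in place. 4 ppages; refcounts: pp0:3 pp1:3 pp2:2 pp3:1
Op 5: read(P1, v2) -> 22. No state change.
Op 6: write(P2, v1, 180). refcount(pp1)=3>1 -> COPY to pp4. 5 ppages; refcounts: pp0:3 pp1:2 pp2:2 pp3:1 pp4:1
P0: v0 -> pp0 = 45
P1: v0 -> pp0 = 45
P2: v0 -> pp0 = 45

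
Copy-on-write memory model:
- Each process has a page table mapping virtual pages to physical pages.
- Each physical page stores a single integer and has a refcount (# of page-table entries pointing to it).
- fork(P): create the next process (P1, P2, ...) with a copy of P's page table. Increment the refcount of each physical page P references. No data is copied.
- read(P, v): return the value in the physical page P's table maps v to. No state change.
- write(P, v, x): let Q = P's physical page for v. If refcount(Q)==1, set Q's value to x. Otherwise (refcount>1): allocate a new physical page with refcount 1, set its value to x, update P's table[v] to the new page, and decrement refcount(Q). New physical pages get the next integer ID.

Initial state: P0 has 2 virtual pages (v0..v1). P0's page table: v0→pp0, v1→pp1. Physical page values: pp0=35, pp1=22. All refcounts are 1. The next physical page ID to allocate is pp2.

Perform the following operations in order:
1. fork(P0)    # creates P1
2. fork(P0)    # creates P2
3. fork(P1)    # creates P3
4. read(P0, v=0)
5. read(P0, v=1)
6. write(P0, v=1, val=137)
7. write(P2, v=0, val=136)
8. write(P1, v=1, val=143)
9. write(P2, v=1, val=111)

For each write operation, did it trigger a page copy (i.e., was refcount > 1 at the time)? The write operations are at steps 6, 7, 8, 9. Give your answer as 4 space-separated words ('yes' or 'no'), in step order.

Op 1: fork(P0) -> P1. 2 ppages; refcounts: pp0:2 pp1:2
Op 2: fork(P0) -> P2. 2 ppages; refcounts: pp0:3 pp1:3
Op 3: fork(P1) -> P3. 2 ppages; refcounts: pp0:4 pp1:4
Op 4: read(P0, v0) -> 35. No state change.
Op 5: read(P0, v1) -> 22. No state change.
Op 6: write(P0, v1, 137). refcount(pp1)=4>1 -> COPY to pp2. 3 ppages; refcounts: pp0:4 pp1:3 pp2:1
Op 7: write(P2, v0, 136). refcount(pp0)=4>1 -> COPY to pp3. 4 ppages; refcounts: pp0:3 pp1:3 pp2:1 pp3:1
Op 8: write(P1, v1, 143). refcount(pp1)=3>1 -> COPY to pp4. 5 ppages; refcounts: pp0:3 pp1:2 pp2:1 pp3:1 pp4:1
Op 9: write(P2, v1, 111). refcount(pp1)=2>1 -> COPY to pp5. 6 ppages; refcounts: pp0:3 pp1:1 pp2:1 pp3:1 pp4:1 pp5:1

yes yes yes yes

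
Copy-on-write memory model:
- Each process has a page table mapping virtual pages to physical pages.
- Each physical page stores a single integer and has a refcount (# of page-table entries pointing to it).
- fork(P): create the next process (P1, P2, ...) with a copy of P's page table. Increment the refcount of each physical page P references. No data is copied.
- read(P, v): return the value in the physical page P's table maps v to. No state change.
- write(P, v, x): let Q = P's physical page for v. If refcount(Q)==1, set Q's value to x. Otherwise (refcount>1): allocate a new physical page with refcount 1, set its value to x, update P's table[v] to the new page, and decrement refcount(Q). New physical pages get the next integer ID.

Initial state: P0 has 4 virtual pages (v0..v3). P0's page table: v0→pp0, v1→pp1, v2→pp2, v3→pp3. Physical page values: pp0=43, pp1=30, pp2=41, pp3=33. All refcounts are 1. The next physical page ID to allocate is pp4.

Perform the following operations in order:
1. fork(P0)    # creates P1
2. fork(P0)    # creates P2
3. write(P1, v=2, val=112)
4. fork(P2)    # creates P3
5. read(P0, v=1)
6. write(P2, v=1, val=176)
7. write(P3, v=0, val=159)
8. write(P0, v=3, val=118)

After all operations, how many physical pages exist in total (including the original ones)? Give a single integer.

Answer: 8

Derivation:
Op 1: fork(P0) -> P1. 4 ppages; refcounts: pp0:2 pp1:2 pp2:2 pp3:2
Op 2: fork(P0) -> P2. 4 ppages; refcounts: pp0:3 pp1:3 pp2:3 pp3:3
Op 3: write(P1, v2, 112). refcount(pp2)=3>1 -> COPY to pp4. 5 ppages; refcounts: pp0:3 pp1:3 pp2:2 pp3:3 pp4:1
Op 4: fork(P2) -> P3. 5 ppages; refcounts: pp0:4 pp1:4 pp2:3 pp3:4 pp4:1
Op 5: read(P0, v1) -> 30. No state change.
Op 6: write(P2, v1, 176). refcount(pp1)=4>1 -> COPY to pp5. 6 ppages; refcounts: pp0:4 pp1:3 pp2:3 pp3:4 pp4:1 pp5:1
Op 7: write(P3, v0, 159). refcount(pp0)=4>1 -> COPY to pp6. 7 ppages; refcounts: pp0:3 pp1:3 pp2:3 pp3:4 pp4:1 pp5:1 pp6:1
Op 8: write(P0, v3, 118). refcount(pp3)=4>1 -> COPY to pp7. 8 ppages; refcounts: pp0:3 pp1:3 pp2:3 pp3:3 pp4:1 pp5:1 pp6:1 pp7:1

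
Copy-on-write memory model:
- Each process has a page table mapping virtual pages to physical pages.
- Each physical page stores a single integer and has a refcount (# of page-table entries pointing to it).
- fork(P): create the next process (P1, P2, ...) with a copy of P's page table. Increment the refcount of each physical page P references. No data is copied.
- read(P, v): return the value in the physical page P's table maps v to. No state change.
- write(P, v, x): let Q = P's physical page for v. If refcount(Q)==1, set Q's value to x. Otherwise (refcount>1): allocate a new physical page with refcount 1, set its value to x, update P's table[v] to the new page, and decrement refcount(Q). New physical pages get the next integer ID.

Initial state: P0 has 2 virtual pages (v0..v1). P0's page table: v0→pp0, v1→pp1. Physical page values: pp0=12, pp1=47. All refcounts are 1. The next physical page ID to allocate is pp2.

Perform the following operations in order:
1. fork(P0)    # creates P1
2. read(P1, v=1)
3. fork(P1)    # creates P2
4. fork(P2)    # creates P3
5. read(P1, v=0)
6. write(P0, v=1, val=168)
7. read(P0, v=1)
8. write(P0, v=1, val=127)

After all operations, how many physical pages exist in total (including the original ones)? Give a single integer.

Answer: 3

Derivation:
Op 1: fork(P0) -> P1. 2 ppages; refcounts: pp0:2 pp1:2
Op 2: read(P1, v1) -> 47. No state change.
Op 3: fork(P1) -> P2. 2 ppages; refcounts: pp0:3 pp1:3
Op 4: fork(P2) -> P3. 2 ppages; refcounts: pp0:4 pp1:4
Op 5: read(P1, v0) -> 12. No state change.
Op 6: write(P0, v1, 168). refcount(pp1)=4>1 -> COPY to pp2. 3 ppages; refcounts: pp0:4 pp1:3 pp2:1
Op 7: read(P0, v1) -> 168. No state change.
Op 8: write(P0, v1, 127). refcount(pp2)=1 -> write in place. 3 ppages; refcounts: pp0:4 pp1:3 pp2:1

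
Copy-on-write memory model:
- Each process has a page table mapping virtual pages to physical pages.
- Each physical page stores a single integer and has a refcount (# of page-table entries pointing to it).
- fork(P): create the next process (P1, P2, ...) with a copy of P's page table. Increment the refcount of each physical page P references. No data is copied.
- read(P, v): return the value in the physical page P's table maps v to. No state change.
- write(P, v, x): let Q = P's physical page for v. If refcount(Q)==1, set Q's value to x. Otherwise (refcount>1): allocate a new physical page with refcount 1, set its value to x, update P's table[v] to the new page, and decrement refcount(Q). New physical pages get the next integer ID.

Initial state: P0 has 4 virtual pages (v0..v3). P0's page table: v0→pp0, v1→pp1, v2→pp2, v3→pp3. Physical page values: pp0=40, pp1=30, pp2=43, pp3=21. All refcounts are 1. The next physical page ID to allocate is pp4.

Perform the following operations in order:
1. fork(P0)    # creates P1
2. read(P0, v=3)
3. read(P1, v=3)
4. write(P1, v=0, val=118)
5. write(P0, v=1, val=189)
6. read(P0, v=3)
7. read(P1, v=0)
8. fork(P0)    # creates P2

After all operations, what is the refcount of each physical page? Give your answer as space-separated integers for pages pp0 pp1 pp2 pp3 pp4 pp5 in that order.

Op 1: fork(P0) -> P1. 4 ppages; refcounts: pp0:2 pp1:2 pp2:2 pp3:2
Op 2: read(P0, v3) -> 21. No state change.
Op 3: read(P1, v3) -> 21. No state change.
Op 4: write(P1, v0, 118). refcount(pp0)=2>1 -> COPY to pp4. 5 ppages; refcounts: pp0:1 pp1:2 pp2:2 pp3:2 pp4:1
Op 5: write(P0, v1, 189). refcount(pp1)=2>1 -> COPY to pp5. 6 ppages; refcounts: pp0:1 pp1:1 pp2:2 pp3:2 pp4:1 pp5:1
Op 6: read(P0, v3) -> 21. No state change.
Op 7: read(P1, v0) -> 118. No state change.
Op 8: fork(P0) -> P2. 6 ppages; refcounts: pp0:2 pp1:1 pp2:3 pp3:3 pp4:1 pp5:2

Answer: 2 1 3 3 1 2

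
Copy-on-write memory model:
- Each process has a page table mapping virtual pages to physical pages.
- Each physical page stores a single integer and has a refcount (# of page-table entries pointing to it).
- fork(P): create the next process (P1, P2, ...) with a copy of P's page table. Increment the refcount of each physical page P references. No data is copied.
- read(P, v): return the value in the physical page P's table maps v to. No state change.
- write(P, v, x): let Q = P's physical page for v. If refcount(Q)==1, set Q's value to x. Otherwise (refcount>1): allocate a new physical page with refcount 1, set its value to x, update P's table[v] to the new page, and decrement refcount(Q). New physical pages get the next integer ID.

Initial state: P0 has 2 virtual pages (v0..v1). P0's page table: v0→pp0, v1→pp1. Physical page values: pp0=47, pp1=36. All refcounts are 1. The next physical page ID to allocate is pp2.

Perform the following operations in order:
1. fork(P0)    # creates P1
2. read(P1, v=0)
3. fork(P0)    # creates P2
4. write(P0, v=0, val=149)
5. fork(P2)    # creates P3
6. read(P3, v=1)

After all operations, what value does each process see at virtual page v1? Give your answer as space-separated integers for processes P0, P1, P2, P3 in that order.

Op 1: fork(P0) -> P1. 2 ppages; refcounts: pp0:2 pp1:2
Op 2: read(P1, v0) -> 47. No state change.
Op 3: fork(P0) -> P2. 2 ppages; refcounts: pp0:3 pp1:3
Op 4: write(P0, v0, 149). refcount(pp0)=3>1 -> COPY to pp2. 3 ppages; refcounts: pp0:2 pp1:3 pp2:1
Op 5: fork(P2) -> P3. 3 ppages; refcounts: pp0:3 pp1:4 pp2:1
Op 6: read(P3, v1) -> 36. No state change.
P0: v1 -> pp1 = 36
P1: v1 -> pp1 = 36
P2: v1 -> pp1 = 36
P3: v1 -> pp1 = 36

Answer: 36 36 36 36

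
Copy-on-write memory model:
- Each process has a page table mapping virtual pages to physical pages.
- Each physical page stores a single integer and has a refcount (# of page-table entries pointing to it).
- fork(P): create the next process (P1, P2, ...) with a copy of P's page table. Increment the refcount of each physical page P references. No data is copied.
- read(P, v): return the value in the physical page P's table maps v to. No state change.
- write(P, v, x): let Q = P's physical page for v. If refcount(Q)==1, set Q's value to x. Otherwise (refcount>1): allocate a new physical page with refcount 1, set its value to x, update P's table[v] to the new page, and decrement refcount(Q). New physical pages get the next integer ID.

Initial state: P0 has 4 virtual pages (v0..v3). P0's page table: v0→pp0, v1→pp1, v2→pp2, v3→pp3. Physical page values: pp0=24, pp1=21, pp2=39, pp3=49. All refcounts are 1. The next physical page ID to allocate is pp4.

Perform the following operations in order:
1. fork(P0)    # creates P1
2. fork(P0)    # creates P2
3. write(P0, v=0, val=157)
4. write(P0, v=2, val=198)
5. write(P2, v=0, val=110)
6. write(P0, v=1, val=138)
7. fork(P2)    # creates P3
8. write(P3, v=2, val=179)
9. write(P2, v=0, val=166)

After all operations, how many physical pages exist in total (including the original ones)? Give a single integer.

Answer: 10

Derivation:
Op 1: fork(P0) -> P1. 4 ppages; refcounts: pp0:2 pp1:2 pp2:2 pp3:2
Op 2: fork(P0) -> P2. 4 ppages; refcounts: pp0:3 pp1:3 pp2:3 pp3:3
Op 3: write(P0, v0, 157). refcount(pp0)=3>1 -> COPY to pp4. 5 ppages; refcounts: pp0:2 pp1:3 pp2:3 pp3:3 pp4:1
Op 4: write(P0, v2, 198). refcount(pp2)=3>1 -> COPY to pp5. 6 ppages; refcounts: pp0:2 pp1:3 pp2:2 pp3:3 pp4:1 pp5:1
Op 5: write(P2, v0, 110). refcount(pp0)=2>1 -> COPY to pp6. 7 ppages; refcounts: pp0:1 pp1:3 pp2:2 pp3:3 pp4:1 pp5:1 pp6:1
Op 6: write(P0, v1, 138). refcount(pp1)=3>1 -> COPY to pp7. 8 ppages; refcounts: pp0:1 pp1:2 pp2:2 pp3:3 pp4:1 pp5:1 pp6:1 pp7:1
Op 7: fork(P2) -> P3. 8 ppages; refcounts: pp0:1 pp1:3 pp2:3 pp3:4 pp4:1 pp5:1 pp6:2 pp7:1
Op 8: write(P3, v2, 179). refcount(pp2)=3>1 -> COPY to pp8. 9 ppages; refcounts: pp0:1 pp1:3 pp2:2 pp3:4 pp4:1 pp5:1 pp6:2 pp7:1 pp8:1
Op 9: write(P2, v0, 166). refcount(pp6)=2>1 -> COPY to pp9. 10 ppages; refcounts: pp0:1 pp1:3 pp2:2 pp3:4 pp4:1 pp5:1 pp6:1 pp7:1 pp8:1 pp9:1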